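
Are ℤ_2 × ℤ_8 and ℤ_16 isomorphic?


Comparing ℤ_2 × ℤ_8 and ℤ_16:
gcd(2,8) = 2 ≠ 1. Max element order in ℤ_2×ℤ_8 is lcm(2,8) = 8 < 16, so it has no element of order 16

No, ℤ_2 × ℤ_8 ≇ ℤ_16


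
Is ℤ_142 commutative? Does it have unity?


ℤ_142 is a commutative ring with unity 1; 142 = 2×71 is composite, so 2·71 ≡ 0 gives zero divisors (not an integral domain)
Commutative: Yes
Integral domain: No
Has unity: Yes

ℤ_142: Commutative=Yes, Unity=Yes


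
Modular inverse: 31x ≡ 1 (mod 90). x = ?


Use the extended Euclidean algorithm to write 1 = 31·s + 90·t; then s mod 90 is the inverse.
Euclidean algorithm:
  31 = 0·90 + 31
  90 = 2·31 + 28
  31 = 1·28 + 3
  28 = 9·3 + 1
  3 = 3·1 + 0
gcd(31,90) = 1
Back-substitution gives: 31·(-29) + 90·(10) = 1
So 31⁻¹ ≡ -29 ≡ 61 (mod 90)
Check: 31 × 61 = 1891 ≡ 1 (mod 90) ✓

31⁻¹ ≡ 61 (mod 90)


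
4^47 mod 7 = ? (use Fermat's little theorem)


Fermat's little theorem: if p is prime and gcd(a,p)=1, then a^(p-1) ≡ 1 (mod p)
p = 7 is prime, gcd(4,7) = 1
Reduce exponent: 47 mod 6 = 5
So 4^47 ≡ 4^5 (mod 7)
4^5 mod 7 = 2

4^47 ≡ 2 (mod 7)


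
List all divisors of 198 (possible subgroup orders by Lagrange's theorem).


Lagrange's theorem: |H| divides |G|
|G| = 198
Divisors of 198: 1, 2, 3, 6, 9, 11, 18, 22, 33, 66, 99, 198

Possible subgroup orders: {1, 2, 3, 6, 9, 11, 18, 22, 33, 66, 99, 198}


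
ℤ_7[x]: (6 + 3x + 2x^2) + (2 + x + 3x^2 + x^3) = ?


Add coefficients mod 7:
x^0: 6 + 2 = 1 (mod 7)
x^1: 3 + 1 = 4 (mod 7)
x^2: 2 + 3 = 5 (mod 7)
x^3: 0 + 1 = 1 (mod 7)
Result: 1 + 4x + 5x^2 + x^3

f + g = 1 + 4x + 5x^2 + x^3


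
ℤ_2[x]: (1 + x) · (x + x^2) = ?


Expand and collect like terms; reduce coefficients mod 2:
x^0: 1·0 = 0 ≡ 0 (mod 2)
x^1: 1·1 + 1·0 = 1 ≡ 1 (mod 2)
x^2: 1·1 + 1·1 = 2 ≡ 0 (mod 2)
x^3: 1·1 = 1 ≡ 1 (mod 2)
Result: x + x^3

f · g = x + x^3


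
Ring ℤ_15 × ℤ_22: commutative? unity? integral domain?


Direct product ring; commutative with unity (1,1); but (1,0)·(0,1) = (0,0) gives zero divisors, so not an integral domain
Commutative: Yes
Integral domain: No
Has unity: Yes

ℤ_15 × ℤ_22: Commutative=Yes, Unity=Yes


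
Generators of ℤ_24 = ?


g generates ℤ_n iff gcd(g,n) = 1
Prime factors of 24: 2, 3
Generators are g ∈ {1,...,23} not divisible by any of these primes.
Generators: {1, 5, 7, 11, 13, 17, 19, 23}
Number of generators = φ(24) = 8

Generators of ℤ_24 = {1, 5, 7, 11, 13, 17, 19, 23}


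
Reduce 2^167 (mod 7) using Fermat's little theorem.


Fermat's little theorem: if p is prime and gcd(a,p)=1, then a^(p-1) ≡ 1 (mod p)
p = 7 is prime, gcd(2,7) = 1
Reduce exponent: 167 mod 6 = 5
So 2^167 ≡ 2^5 (mod 7)
2^5 mod 7 = 4

2^167 ≡ 4 (mod 7)


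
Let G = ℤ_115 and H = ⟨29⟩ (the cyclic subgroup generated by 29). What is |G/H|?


|⟨29⟩| = n / gcd(29, 115) = 115 / 1 = 115
H is normal (ℤ_115 is abelian).
|G/H| = |G| / |H| = 115 / 115 = 1

|G/H| = 1


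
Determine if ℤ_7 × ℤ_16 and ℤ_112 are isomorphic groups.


Comparing ℤ_7 × ℤ_16 and ℤ_112:
gcd(7,16) = 1, so ℤ_7 × ℤ_16 ≅ ℤ_112 (CRT)

Yes, ℤ_7 × ℤ_16 ≅ ℤ_112


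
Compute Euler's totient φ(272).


Factor n: 272 = 2^4 × 17
φ(n) = n · ∏(1 - 1/p) over distinct primes p | n
φ(272) = 272 · (1 - 1/2) · (1 - 1/17) = 128

φ(272) = 128


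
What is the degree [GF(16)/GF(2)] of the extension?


GF(16) = GF(2^4), so the extension degree is 4

[GF(16)/GF(2)] = 4


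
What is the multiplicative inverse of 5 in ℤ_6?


Use the extended Euclidean algorithm to write 1 = 5·s + 6·t; then s mod 6 is the inverse.
Euclidean algorithm:
  5 = 0·6 + 5
  6 = 1·5 + 1
  5 = 5·1 + 0
gcd(5,6) = 1
Back-substitution gives: 5·(-1) + 6·(1) = 1
So 5⁻¹ ≡ -1 ≡ 5 (mod 6)
Check: 5 × 5 = 25 ≡ 1 (mod 6) ✓

5⁻¹ ≡ 5 (mod 6)


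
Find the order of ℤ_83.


ℤ_n has n elements.

|ℤ_83| = 83


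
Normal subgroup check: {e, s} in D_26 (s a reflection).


H = {e, s} in D_26 (s a reflection)
r·s·r⁻¹ = sr⁻² ≠ s for n ≥ 3, so {e, s} is not closed under conjugation

No, not a normal subgroup


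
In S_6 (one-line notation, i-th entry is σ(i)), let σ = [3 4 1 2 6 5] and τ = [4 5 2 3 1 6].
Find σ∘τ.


σ∘τ: apply τ first, then σ
1 →τ 4 →σ 2
2 →τ 5 →σ 6
3 →τ 2 →σ 4
4 →τ 3 →σ 1
5 →τ 1 →σ 3
6 →τ 6 →σ 5

σ∘τ = [2 6 4 1 3 5]


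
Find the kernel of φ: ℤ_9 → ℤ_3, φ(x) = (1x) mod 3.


Kernel = preimage of identity
ker(φ) = {x ∈ ℤ_9 : 1x ≡ 0 (mod 3)}. Since 3 | 9, φ is well-defined. The kernel is the cyclic subgroup ⟨3⟩ of ℤ_9 (order 3), i.e. {0, 3, 6}

ker(φ) = {0, 3, 6}


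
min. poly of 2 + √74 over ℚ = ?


Let α = 2 + √74. Then α - 2 = √74, so (α - 2)² = 74, giving α² - 4α - 70 = 0. Degree 2 and α ∉ ℚ, so this is the minimal polynomial.

Minimal polynomial: x² - 4x - 70


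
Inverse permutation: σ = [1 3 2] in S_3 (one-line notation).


To find σ⁻¹, swap domain and range:
σ(1) = 1 → σ⁻¹(1) = 1
σ(2) = 3 → σ⁻¹(3) = 2
σ(3) = 2 → σ⁻¹(2) = 3

σ⁻¹ = [1 3 2]


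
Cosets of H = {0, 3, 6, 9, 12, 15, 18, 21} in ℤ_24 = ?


H = {0, 3, 6, 9, 12, 15, 18, 21}, |H| = 8
Number of cosets = |G|/|H| = 24/8 = 3
0 + H = {0, 3, 6, 9, 12, 15, 18, 21}
1 + H = {1, 4, 7, 10, 13, 16, 19, 22}
2 + H = {2, 5, 8, 11, 14, 17, 20, 23}

Cosets: 0+H={0,3,6,9,12,15,18,21}; 1+H={1,4,7,10,13,16,19,22}; 2+H={2,5,8,11,14,17,20,23}


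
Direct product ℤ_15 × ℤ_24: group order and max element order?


|ℤ_15 × ℤ_24| = 15 × 24 = 360
Max element order = lcm(15,24) = 120
Cyclic? No (gcd=3)

|ℤ_15×ℤ_24| = 360, max element order = 120


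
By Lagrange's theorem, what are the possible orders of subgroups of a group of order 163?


Lagrange's theorem: |H| divides |G|
|G| = 163
Divisors of 163: 1, 163

Possible subgroup orders: {1, 163}


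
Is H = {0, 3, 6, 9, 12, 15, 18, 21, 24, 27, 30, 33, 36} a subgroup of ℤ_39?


Subgroup test for H = {0, 3, 6, 9, 12, 15, 18, 21, 24, 27, 30, 33, 36} in (ℤ_39, +):
(1) 0 ∈ H? Yes
(2) Closure: for all a,b ∈ H, (a+b) mod 39 ∈ H? Yes
(3) Inverses: for all a ∈ H, -a mod 39 ∈ H? Yes

Yes, H is a subgroup of ℤ_39


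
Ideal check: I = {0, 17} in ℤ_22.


Check ideal conditions for I = {0, 17} in ℤ_22:
(1) I is an additive subgroup? No
(2) For r ∈ ℤ_22 and a ∈ I: r·a ∈ I? No  [counterexample: r=2, a=17, r·a mod 22 = 12 ∉ I]

No, I is not an ideal of ℤ_22


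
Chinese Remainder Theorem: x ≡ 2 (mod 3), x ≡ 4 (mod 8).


m₁ = 3, m₂ = 8, gcd = 1, so CRT applies. M = m₁·m₂ = 24
Let M₁ = M/m₁ = 8, M₂ = M/m₂ = 3
Find y₁ ≡ M₁⁻¹ (mod m₁): 8⁻¹ ≡ 2 (mod 3)
Find y₂ ≡ M₂⁻¹ (mod m₂): 3⁻¹ ≡ 3 (mod 8)
x = a₁·M₁·y₁ + a₂·M₂·y₂ = 2·8·2 + 4·3·3 = 68
Reduce mod 24: x ≡ 20
Check: 20 mod 3 = 2 ✓, 20 mod 8 = 4 ✓

x ≡ 20 (mod 24)


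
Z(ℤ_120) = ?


Z(G) = {g ∈ G | gx = xg for all x ∈ G}
ℤ_120 is abelian, so Z(G) = G

Z(ℤ_120) = ℤ_120


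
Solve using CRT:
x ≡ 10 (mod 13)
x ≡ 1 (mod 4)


m₁ = 13, m₂ = 4, gcd = 1, so CRT applies. M = m₁·m₂ = 52
Let M₁ = M/m₁ = 4, M₂ = M/m₂ = 13
Find y₁ ≡ M₁⁻¹ (mod m₁): 4⁻¹ ≡ 10 (mod 13)
Find y₂ ≡ M₂⁻¹ (mod m₂): 13⁻¹ ≡ 1 (mod 4)
x = a₁·M₁·y₁ + a₂·M₂·y₂ = 10·4·10 + 1·13·1 = 413
Reduce mod 52: x ≡ 49
Check: 49 mod 13 = 10 ✓, 49 mod 4 = 1 ✓

x ≡ 49 (mod 52)


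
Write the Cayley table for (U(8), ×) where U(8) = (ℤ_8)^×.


Elements: {1, 3, 5, 7}
Operation: multiplication mod 8
Entry (a, b) = (a × b) mod 8

Cayley table:
  | 1 | 3 | 5 | 7
1 | 1 | 3 | 5 | 7
3 | 3 | 1 | 7 | 5
5 | 5 | 7 | 1 | 3
7 | 7 | 5 | 3 | 1


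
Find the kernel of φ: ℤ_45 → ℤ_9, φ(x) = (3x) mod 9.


Kernel = preimage of identity
ker(φ) = {x ∈ ℤ_45 : 3x ≡ 0 (mod 9)}. Since 9 | 45, φ is well-defined. The kernel is the cyclic subgroup ⟨3⟩ of ℤ_45 (order 15), i.e. {0, 3, 6, 9, 12, 15, 18, 21, 24, 27, 30, 33, 36, 39, 42}

ker(φ) = {0, 3, 6, 9, 12, 15, 18, 21, 24, 27, 30, 33, 36, 39, 42}


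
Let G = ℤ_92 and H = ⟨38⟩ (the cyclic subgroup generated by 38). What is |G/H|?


|⟨38⟩| = n / gcd(38, 92) = 92 / 2 = 46
H is normal (ℤ_92 is abelian).
|G/H| = |G| / |H| = 92 / 46 = 2

|G/H| = 2


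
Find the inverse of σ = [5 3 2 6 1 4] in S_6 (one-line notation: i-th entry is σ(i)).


To find σ⁻¹, swap domain and range:
σ(1) = 5 → σ⁻¹(5) = 1
σ(2) = 3 → σ⁻¹(3) = 2
σ(3) = 2 → σ⁻¹(2) = 3
σ(4) = 6 → σ⁻¹(6) = 4
σ(5) = 1 → σ⁻¹(1) = 5
σ(6) = 4 → σ⁻¹(4) = 6

σ⁻¹ = [5 3 2 6 1 4]


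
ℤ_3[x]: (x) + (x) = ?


Add coefficients mod 3:
x^0: 0 + 0 = 0 (mod 3)
x^1: 1 + 1 = 2 (mod 3)
Result: 2x

f + g = 2x


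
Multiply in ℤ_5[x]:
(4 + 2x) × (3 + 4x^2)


Expand and collect like terms; reduce coefficients mod 5:
x^0: 4·3 = 12 ≡ 2 (mod 5)
x^1: 4·0 + 2·3 = 6 ≡ 1 (mod 5)
x^2: 4·4 + 2·0 = 16 ≡ 1 (mod 5)
x^3: 2·4 = 8 ≡ 3 (mod 5)
Result: 2 + x + x^2 + 3x^3

f · g = 2 + x + x^2 + 3x^3


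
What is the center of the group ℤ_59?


Z(G) = {g ∈ G | gx = xg for all x ∈ G}
ℤ_59 is abelian, so Z(G) = G

Z(ℤ_59) = ℤ_59


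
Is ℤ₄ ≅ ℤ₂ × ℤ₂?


Comparing ℤ₄ and ℤ₂ × ℤ₂:
ℤ₄ has an element of order 4; ℤ₂×ℤ₂ has exponent 2

No, ℤ₄ ≇ ℤ₂ × ℤ₂


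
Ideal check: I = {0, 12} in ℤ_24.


Check ideal conditions for I = {0, 12} in ℤ_24:
(1) I is an additive subgroup? Yes
(2) For r ∈ ℤ_24 and a ∈ I: r·a ∈ I? Yes

Yes, I is an ideal of ℤ_24


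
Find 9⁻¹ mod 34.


Use the extended Euclidean algorithm to write 1 = 9·s + 34·t; then s mod 34 is the inverse.
Euclidean algorithm:
  9 = 0·34 + 9
  34 = 3·9 + 7
  9 = 1·7 + 2
  7 = 3·2 + 1
  2 = 2·1 + 0
gcd(9,34) = 1
Back-substitution gives: 9·(-15) + 34·(4) = 1
So 9⁻¹ ≡ -15 ≡ 19 (mod 34)
Check: 9 × 19 = 171 ≡ 1 (mod 34) ✓

9⁻¹ ≡ 19 (mod 34)


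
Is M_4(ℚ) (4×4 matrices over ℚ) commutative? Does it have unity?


Matrix multiplication is non-commutative for n ≥ 2; the identity matrix I is the unity; singular matrices give zero divisors, so not an integral domain
Commutative: No
Integral domain: No
Has unity: Yes

M_4(ℚ) (4×4 matrices over ℚ): Commutative=No, Unity=Yes


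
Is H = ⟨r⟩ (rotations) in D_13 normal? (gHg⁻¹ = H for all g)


H = ⟨r⟩ (rotations) in D_13
The rotation subgroup ⟨r⟩ has index 2 in D_13, so it is normal

Yes, normal subgroup


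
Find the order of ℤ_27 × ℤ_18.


|A × B| = |A| · |B|
|ℤ_27 × ℤ_18| = 27 × 18 = 486

|ℤ_27 × ℤ_18| = 486


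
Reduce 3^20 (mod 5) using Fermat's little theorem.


Fermat's little theorem: if p is prime and gcd(a,p)=1, then a^(p-1) ≡ 1 (mod p)
p = 5 is prime, gcd(3,5) = 1
Reduce exponent: 20 mod 4 = 0
So 3^20 ≡ 3^0 (mod 5)
3^0 = 1

3^20 ≡ 1 (mod 5)


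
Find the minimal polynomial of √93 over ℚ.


√93 satisfies x² - 93 = 0, irreducible over ℚ since 93 is squarefree

Minimal polynomial: x² - 93


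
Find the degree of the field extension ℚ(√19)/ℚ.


√19 has minimal polynomial x² - 19 (irreducible over ℚ since 19 is squarefree)

[ℚ(√19)/ℚ] = 2


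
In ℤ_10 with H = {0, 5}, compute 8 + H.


8 + H = {8 + h (mod 10) : h ∈ H}
8+0=8, 8+5=3
8 + H = {3, 8} = 3 + H

8 + H = {3, 8}


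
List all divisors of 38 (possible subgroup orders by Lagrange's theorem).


Lagrange's theorem: |H| divides |G|
|G| = 38
Divisors of 38: 1, 2, 19, 38

Possible subgroup orders: {1, 2, 19, 38}


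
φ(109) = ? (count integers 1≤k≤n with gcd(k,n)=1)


Factor n: 109 = 109
φ(n) = n · ∏(1 - 1/p) over distinct primes p | n
φ(109) = 109 · (1 - 1/109) = 108

φ(109) = 108


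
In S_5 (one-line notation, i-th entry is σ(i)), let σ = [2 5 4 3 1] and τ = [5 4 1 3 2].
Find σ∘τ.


σ∘τ: apply τ first, then σ
1 →τ 5 →σ 1
2 →τ 4 →σ 3
3 →τ 1 →σ 2
4 →τ 3 →σ 4
5 →τ 2 →σ 5

σ∘τ = [1 3 2 4 5]


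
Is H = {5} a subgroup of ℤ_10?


Subgroup test for H = {5} in (ℤ_10, +):
(1) 0 ∈ H? No
(2) Closure: for all a,b ∈ H, (a+b) mod 10 ∈ H? No  [counterexample: 5 + 5 = 0 ∉ H]
(3) Inverses: for all a ∈ H, -a mod 10 ∈ H? Yes

No, H is not a subgroup of ℤ_10


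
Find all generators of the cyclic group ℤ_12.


g generates ℤ_n iff gcd(g,n) = 1
Checking each g ∈ {1,...,11}:
gcd(1,12) = 1
gcd(2,12) = 2
gcd(3,12) = 3
gcd(4,12) = 4
gcd(5,12) = 1
gcd(6,12) = 6
gcd(7,12) = 1
gcd(8,12) = 4
gcd(9,12) = 3
gcd(10,12) = 2
gcd(11,12) = 1
Generators: {1, 5, 7, 11}
Number of generators = φ(12) = 4

Generators of ℤ_12 = {1, 5, 7, 11}


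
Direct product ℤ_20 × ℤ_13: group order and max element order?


|ℤ_20 × ℤ_13| = 20 × 13 = 260
Max element order = lcm(20,13) = 260
Cyclic? Yes (gcd=1)

|ℤ_20×ℤ_13| = 260, max element order = 260


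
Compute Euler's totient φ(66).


Factor n: 66 = 2 × 3 × 11
φ(n) = n · ∏(1 - 1/p) over distinct primes p | n
φ(66) = 66 · (1 - 1/2) · (1 - 1/3) · (1 - 1/11) = 20

φ(66) = 20


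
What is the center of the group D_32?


Z(G) = {g ∈ G | gx = xg for all x ∈ G}
For even n, Z(D_n) = {e, r^(n/2)}: the 180° rotation r^16 commutes with every reflection and rotation

Z(D_32) = {e, r^16}


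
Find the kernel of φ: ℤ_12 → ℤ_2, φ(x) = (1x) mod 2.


Kernel = preimage of identity
ker(φ) = {x ∈ ℤ_12 : 1x ≡ 0 (mod 2)}. Since 2 | 12, φ is well-defined. The kernel is the cyclic subgroup ⟨2⟩ of ℤ_12 (order 6), i.e. {0, 2, 4, 6, 8, 10}

ker(φ) = {0, 2, 4, 6, 8, 10}


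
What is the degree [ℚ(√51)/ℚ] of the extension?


√51 has minimal polynomial x² - 51 (irreducible over ℚ since 51 is squarefree)

[ℚ(√51)/ℚ] = 2


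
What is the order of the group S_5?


|S_n| = n! (number of permutations of n symbols)
|S_5| = 5! = 120

|S_5| = 120


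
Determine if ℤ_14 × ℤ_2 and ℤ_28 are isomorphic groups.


Comparing ℤ_14 × ℤ_2 and ℤ_28:
gcd(14,2) = 2 ≠ 1. Max element order in ℤ_14×ℤ_2 is lcm(14,2) = 14 < 28, so it has no element of order 28

No, ℤ_14 × ℤ_2 ≇ ℤ_28


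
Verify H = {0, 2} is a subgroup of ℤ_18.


Subgroup test for H = {0, 2} in (ℤ_18, +):
(1) 0 ∈ H? Yes
(2) Closure: for all a,b ∈ H, (a+b) mod 18 ∈ H? No  [counterexample: 2 + 2 = 4 ∉ H]
(3) Inverses: for all a ∈ H, -a mod 18 ∈ H? No

No, H is not a subgroup of ℤ_18


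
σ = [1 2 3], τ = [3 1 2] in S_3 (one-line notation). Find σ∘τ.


σ∘τ: apply τ first, then σ
1 →τ 3 →σ 3
2 →τ 1 →σ 1
3 →τ 2 →σ 2

σ∘τ = [3 1 2]


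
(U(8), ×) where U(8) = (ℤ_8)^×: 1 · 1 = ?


Operation: multiplication mod 8
1 · 1 = (a × b) mod 8 with a = 1, b = 1

1 · 1 = 1


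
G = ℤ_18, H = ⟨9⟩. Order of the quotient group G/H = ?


|⟨9⟩| = n / gcd(9, 18) = 18 / 9 = 2
H is normal (ℤ_18 is abelian).
|G/H| = |G| / |H| = 18 / 2 = 9

|G/H| = 9


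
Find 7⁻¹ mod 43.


Use the extended Euclidean algorithm to write 1 = 7·s + 43·t; then s mod 43 is the inverse.
Euclidean algorithm:
  7 = 0·43 + 7
  43 = 6·7 + 1
  7 = 7·1 + 0
gcd(7,43) = 1
Back-substitution gives: 7·(-6) + 43·(1) = 1
So 7⁻¹ ≡ -6 ≡ 37 (mod 43)
Check: 7 × 37 = 259 ≡ 1 (mod 43) ✓

7⁻¹ ≡ 37 (mod 43)


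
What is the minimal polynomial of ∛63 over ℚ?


∛63 satisfies x³ - 63 = 0, irreducible over ℚ (no rational root; 63 is not a perfect cube)

Minimal polynomial: x³ - 63


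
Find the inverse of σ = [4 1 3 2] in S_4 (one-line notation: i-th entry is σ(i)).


To find σ⁻¹, swap domain and range:
σ(1) = 4 → σ⁻¹(4) = 1
σ(2) = 1 → σ⁻¹(1) = 2
σ(3) = 3 → σ⁻¹(3) = 3
σ(4) = 2 → σ⁻¹(2) = 4

σ⁻¹ = [2 4 3 1]


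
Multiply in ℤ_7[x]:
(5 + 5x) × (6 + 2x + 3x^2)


Expand and collect like terms; reduce coefficients mod 7:
x^0: 5·6 = 30 ≡ 2 (mod 7)
x^1: 5·2 + 5·6 = 40 ≡ 5 (mod 7)
x^2: 5·3 + 5·2 = 25 ≡ 4 (mod 7)
x^3: 5·3 = 15 ≡ 1 (mod 7)
Result: 2 + 5x + 4x^2 + x^3

f · g = 2 + 5x + 4x^2 + x^3


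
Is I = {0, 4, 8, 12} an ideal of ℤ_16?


Check ideal conditions for I = {0, 4, 8, 12} in ℤ_16:
(1) I is an additive subgroup? Yes
(2) For r ∈ ℤ_16 and a ∈ I: r·a ∈ I? Yes

Yes, I is an ideal of ℤ_16


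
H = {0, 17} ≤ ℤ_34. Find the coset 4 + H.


4 + H = {4 + h (mod 34) : h ∈ H}
4+0=4, 4+17=21

4 + H = {4, 21}


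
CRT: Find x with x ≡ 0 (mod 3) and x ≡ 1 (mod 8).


m₁ = 3, m₂ = 8, gcd = 1, so CRT applies. M = m₁·m₂ = 24
Let M₁ = M/m₁ = 8, M₂ = M/m₂ = 3
Find y₁ ≡ M₁⁻¹ (mod m₁): 8⁻¹ ≡ 2 (mod 3)
Find y₂ ≡ M₂⁻¹ (mod m₂): 3⁻¹ ≡ 3 (mod 8)
x = a₁·M₁·y₁ + a₂·M₂·y₂ = 0·8·2 + 1·3·3 = 9
Reduce mod 24: x ≡ 9
Check: 9 mod 3 = 0 ✓, 9 mod 8 = 1 ✓

x ≡ 9 (mod 24)


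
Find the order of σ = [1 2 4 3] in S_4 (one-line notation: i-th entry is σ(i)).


Cycle decomposition: (3 4)
Cycle lengths: 2
Order = lcm(2) = 2

ord(σ) = 2


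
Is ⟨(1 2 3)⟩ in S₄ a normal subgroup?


H = ⟨(1 2 3)⟩ in S₄
(1 4)(1 2 3)(1 4)⁻¹ = (4 2 3) ∉ ⟨(1 2 3)⟩

No, not a normal subgroup


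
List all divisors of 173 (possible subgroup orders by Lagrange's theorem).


Lagrange's theorem: |H| divides |G|
|G| = 173
Divisors of 173: 1, 173

Possible subgroup orders: {1, 173}


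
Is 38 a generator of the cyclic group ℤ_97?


g generates ℤ_n iff gcd(g, n) = 1
gcd(38, 97) = 1
Since gcd = 1, 38 is a generator.

Yes, 38 generates ℤ_97


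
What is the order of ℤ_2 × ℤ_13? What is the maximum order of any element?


|ℤ_2 × ℤ_13| = 2 × 13 = 26
Max element order = lcm(2,13) = 26
Cyclic? Yes (gcd=1)

|ℤ_2×ℤ_13| = 26, max element order = 26


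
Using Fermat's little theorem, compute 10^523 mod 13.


Fermat's little theorem: if p is prime and gcd(a,p)=1, then a^(p-1) ≡ 1 (mod p)
p = 13 is prime, gcd(10,13) = 1
Reduce exponent: 523 mod 12 = 7
So 10^523 ≡ 10^7 (mod 13)
10^7 mod 13 = 10

10^523 ≡ 10 (mod 13)


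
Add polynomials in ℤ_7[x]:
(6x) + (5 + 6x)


Add coefficients mod 7:
x^0: 0 + 5 = 5 (mod 7)
x^1: 6 + 6 = 5 (mod 7)
Result: 5 + 5x

f + g = 5 + 5x


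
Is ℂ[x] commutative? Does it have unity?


Polynomial ring over ℂ (an integral domain) is a commutative integral domain with unity 1
Commutative: Yes
Integral domain: Yes
Has unity: Yes

ℂ[x]: Commutative=Yes, Unity=Yes


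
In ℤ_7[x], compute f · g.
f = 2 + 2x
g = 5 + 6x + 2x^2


Expand and collect like terms; reduce coefficients mod 7:
x^0: 2·5 = 10 ≡ 3 (mod 7)
x^1: 2·6 + 2·5 = 22 ≡ 1 (mod 7)
x^2: 2·2 + 2·6 = 16 ≡ 2 (mod 7)
x^3: 2·2 = 4 ≡ 4 (mod 7)
Result: 3 + x + 2x^2 + 4x^3

f · g = 3 + x + 2x^2 + 4x^3


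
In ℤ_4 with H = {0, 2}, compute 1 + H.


1 + H = {1 + h (mod 4) : h ∈ H}
1+0=1, 1+2=3

1 + H = {1, 3}


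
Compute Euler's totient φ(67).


Factor n: 67 = 67
φ(n) = n · ∏(1 - 1/p) over distinct primes p | n
φ(67) = 67 · (1 - 1/67) = 66

φ(67) = 66


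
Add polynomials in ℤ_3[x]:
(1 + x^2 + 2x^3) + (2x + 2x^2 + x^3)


Add coefficients mod 3:
x^0: 1 + 0 = 1 (mod 3)
x^1: 0 + 2 = 2 (mod 3)
x^2: 1 + 2 = 0 (mod 3)
x^3: 2 + 1 = 0 (mod 3)
Result: 1 + 2x

f + g = 1 + 2x


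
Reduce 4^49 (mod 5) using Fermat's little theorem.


Fermat's little theorem: if p is prime and gcd(a,p)=1, then a^(p-1) ≡ 1 (mod p)
p = 5 is prime, gcd(4,5) = 1
Reduce exponent: 49 mod 4 = 1
So 4^49 ≡ 4^1 (mod 5)
4^1 mod 5 = 4

4^49 ≡ 4 (mod 5)


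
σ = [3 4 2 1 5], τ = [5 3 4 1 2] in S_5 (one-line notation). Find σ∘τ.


σ∘τ: apply τ first, then σ
1 →τ 5 →σ 5
2 →τ 3 →σ 2
3 →τ 4 →σ 1
4 →τ 1 →σ 3
5 →τ 2 →σ 4

σ∘τ = [5 2 1 3 4]


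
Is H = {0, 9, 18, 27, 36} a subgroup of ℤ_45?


Subgroup test for H = {0, 9, 18, 27, 36} in (ℤ_45, +):
(1) 0 ∈ H? Yes
(2) Closure: for all a,b ∈ H, (a+b) mod 45 ∈ H? Yes
(3) Inverses: for all a ∈ H, -a mod 45 ∈ H? Yes

Yes, H is a subgroup of ℤ_45


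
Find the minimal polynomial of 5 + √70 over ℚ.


Let α = 5 + √70. Then α - 5 = √70, so (α - 5)² = 70, giving α² - 10α - 45 = 0. Degree 2 and α ∉ ℚ, so this is the minimal polynomial.

Minimal polynomial: x² - 10x - 45


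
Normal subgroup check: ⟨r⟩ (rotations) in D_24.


H = ⟨r⟩ (rotations) in D_24
The rotation subgroup ⟨r⟩ has index 2 in D_24, so it is normal

Yes, normal subgroup


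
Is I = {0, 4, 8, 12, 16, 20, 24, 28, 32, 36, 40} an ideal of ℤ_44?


Check ideal conditions for I = {0, 4, 8, 12, 16, 20, 24, 28, 32, 36, 40} in ℤ_44:
(1) I is an additive subgroup? Yes
(2) For r ∈ ℤ_44 and a ∈ I: r·a ∈ I? Yes

Yes, I is an ideal of ℤ_44


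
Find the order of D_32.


|D_n| = 2n (n rotations and n reflections)
|D_32| = 2×32 = 64

|D_32| = 64


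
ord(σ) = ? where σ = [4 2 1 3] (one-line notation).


Cycle decomposition: (1 4 3)
Cycle lengths: 3
Order = lcm(3) = 3

ord(σ) = 3


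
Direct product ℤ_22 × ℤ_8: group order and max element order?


|ℤ_22 × ℤ_8| = 22 × 8 = 176
Max element order = lcm(22,8) = 88
Cyclic? No (gcd=2)

|ℤ_22×ℤ_8| = 176, max element order = 88


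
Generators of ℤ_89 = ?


g generates ℤ_n iff gcd(g,n) = 1
Prime factors of 89: 89
Generators are g ∈ {1,...,88} not divisible by any of these primes.
Generators: {1, 2, 3, 4, 5, 6, 7, 8, 9, 10, 11, 12, 13, 14, 15, 16, 17, 18, 19, 20, 21, 22, 23, 24, 25, 26, 27, 28, 29, 30, 31, 32, 33, 34, 35, 36, 37, 38, 39, 40, 41, 42, 43, 44, 45, 46, 47, 48, 49, 50, 51, 52, 53, 54, 55, 56, 57, 58, 59, 60, 61, 62, 63, 64, 65, 66, 67, 68, 69, 70, 71, 72, 73, 74, 75, 76, 77, 78, 79, 80, 81, 82, 83, 84, 85, 86, 87, 88}
Number of generators = φ(89) = 88

Generators of ℤ_89 = {1, 2, 3, 4, 5, 6, 7, 8, 9, 10, 11, 12, 13, 14, 15, 16, 17, 18, 19, 20, 21, 22, 23, 24, 25, 26, 27, 28, 29, 30, 31, 32, 33, 34, 35, 36, 37, 38, 39, 40, 41, 42, 43, 44, 45, 46, 47, 48, 49, 50, 51, 52, 53, 54, 55, 56, 57, 58, 59, 60, 61, 62, 63, 64, 65, 66, 67, 68, 69, 70, 71, 72, 73, 74, 75, 76, 77, 78, 79, 80, 81, 82, 83, 84, 85, 86, 87, 88}


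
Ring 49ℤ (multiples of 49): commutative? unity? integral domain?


49ℤ is a commutative ring under +,× but has no multiplicative identity (1 ∉ 49ℤ); it has no zero divisors, but without unity it is not an integral domain
Commutative: Yes
Integral domain: No
Has unity: No

49ℤ (multiples of 49): Commutative=Yes, Unity=No


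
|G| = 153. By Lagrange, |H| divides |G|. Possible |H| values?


Lagrange's theorem: |H| divides |G|
|G| = 153
Divisors of 153: 1, 3, 9, 17, 51, 153

Possible subgroup orders: {1, 3, 9, 17, 51, 153}


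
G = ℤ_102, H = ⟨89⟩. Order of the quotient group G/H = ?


|⟨89⟩| = n / gcd(89, 102) = 102 / 1 = 102
H is normal (ℤ_102 is abelian).
|G/H| = |G| / |H| = 102 / 102 = 1

|G/H| = 1


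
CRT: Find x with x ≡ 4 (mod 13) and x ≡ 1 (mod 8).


m₁ = 13, m₂ = 8, gcd = 1, so CRT applies. M = m₁·m₂ = 104
Let M₁ = M/m₁ = 8, M₂ = M/m₂ = 13
Find y₁ ≡ M₁⁻¹ (mod m₁): 8⁻¹ ≡ 5 (mod 13)
Find y₂ ≡ M₂⁻¹ (mod m₂): 13⁻¹ ≡ 5 (mod 8)
x = a₁·M₁·y₁ + a₂·M₂·y₂ = 4·8·5 + 1·13·5 = 225
Reduce mod 104: x ≡ 17
Check: 17 mod 13 = 4 ✓, 17 mod 8 = 1 ✓

x ≡ 17 (mod 104)


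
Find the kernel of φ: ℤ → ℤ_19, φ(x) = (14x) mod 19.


Kernel = preimage of identity
ker(φ) = {x ∈ ℤ : 14x ≡ 0 (mod 19)}. gcd(14,19) = 1, so 14x ≡ 0 (mod 19) ⟺ x ≡ 0 (mod 19/1 = 19). Hence ker(φ) = 19ℤ

ker(φ) = 19ℤ


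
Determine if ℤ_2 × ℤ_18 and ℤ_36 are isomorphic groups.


Comparing ℤ_2 × ℤ_18 and ℤ_36:
gcd(2,18) = 2 ≠ 1. Max element order in ℤ_2×ℤ_18 is lcm(2,18) = 18 < 36, so it has no element of order 36

No, ℤ_2 × ℤ_18 ≇ ℤ_36


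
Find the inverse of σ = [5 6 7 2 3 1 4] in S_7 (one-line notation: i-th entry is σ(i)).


To find σ⁻¹, swap domain and range:
σ(1) = 5 → σ⁻¹(5) = 1
σ(2) = 6 → σ⁻¹(6) = 2
σ(3) = 7 → σ⁻¹(7) = 3
σ(4) = 2 → σ⁻¹(2) = 4
σ(5) = 3 → σ⁻¹(3) = 5
σ(6) = 1 → σ⁻¹(1) = 6
σ(7) = 4 → σ⁻¹(4) = 7

σ⁻¹ = [6 4 5 7 1 2 3]


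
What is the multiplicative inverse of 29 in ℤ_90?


Use the extended Euclidean algorithm to write 1 = 29·s + 90·t; then s mod 90 is the inverse.
Euclidean algorithm:
  29 = 0·90 + 29
  90 = 3·29 + 3
  29 = 9·3 + 2
  3 = 1·2 + 1
  2 = 2·1 + 0
gcd(29,90) = 1
Back-substitution gives: 29·(-31) + 90·(10) = 1
So 29⁻¹ ≡ -31 ≡ 59 (mod 90)
Check: 29 × 59 = 1711 ≡ 1 (mod 90) ✓

29⁻¹ ≡ 59 (mod 90)


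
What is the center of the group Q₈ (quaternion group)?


Z(G) = {g ∈ G | gx = xg for all x ∈ G}
In Q₈ = {±1, ±i, ±j, ±k}, only ±1 commute with every element

Z(Q₈ (quaternion group)) = {1, -1}


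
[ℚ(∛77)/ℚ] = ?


∛77 has minimal polynomial x³ - 77 (irreducible over ℚ since 77 is not a perfect cube)

[ℚ(∛77)/ℚ] = 3


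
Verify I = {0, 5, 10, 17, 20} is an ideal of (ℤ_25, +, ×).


Check ideal conditions for I = {0, 5, 10, 17, 20} in ℤ_25:
(1) I is an additive subgroup? No
(2) For r ∈ ℤ_25 and a ∈ I: r·a ∈ I? No  [counterexample: r=2, a=17, r·a mod 25 = 9 ∉ I]

No, I is not an ideal of ℤ_25


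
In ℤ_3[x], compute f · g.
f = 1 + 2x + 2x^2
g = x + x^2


Expand and collect like terms; reduce coefficients mod 3:
x^0: 1·0 = 0 ≡ 0 (mod 3)
x^1: 1·1 + 2·0 = 1 ≡ 1 (mod 3)
x^2: 1·1 + 2·1 + 2·0 = 3 ≡ 0 (mod 3)
x^3: 2·1 + 2·1 = 4 ≡ 1 (mod 3)
x^4: 2·1 = 2 ≡ 2 (mod 3)
Result: x + x^3 + 2x^4

f · g = x + x^3 + 2x^4


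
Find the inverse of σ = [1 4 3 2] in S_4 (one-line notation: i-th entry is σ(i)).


To find σ⁻¹, swap domain and range:
σ(1) = 1 → σ⁻¹(1) = 1
σ(2) = 4 → σ⁻¹(4) = 2
σ(3) = 3 → σ⁻¹(3) = 3
σ(4) = 2 → σ⁻¹(2) = 4

σ⁻¹ = [1 4 3 2]


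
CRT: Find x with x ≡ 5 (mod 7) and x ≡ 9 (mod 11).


m₁ = 7, m₂ = 11, gcd = 1, so CRT applies. M = m₁·m₂ = 77
Let M₁ = M/m₁ = 11, M₂ = M/m₂ = 7
Find y₁ ≡ M₁⁻¹ (mod m₁): 11⁻¹ ≡ 2 (mod 7)
Find y₂ ≡ M₂⁻¹ (mod m₂): 7⁻¹ ≡ 8 (mod 11)
x = a₁·M₁·y₁ + a₂·M₂·y₂ = 5·11·2 + 9·7·8 = 614
Reduce mod 77: x ≡ 75
Check: 75 mod 7 = 5 ✓, 75 mod 11 = 9 ✓

x ≡ 75 (mod 77)


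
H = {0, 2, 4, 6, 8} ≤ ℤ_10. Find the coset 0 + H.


0 + H = {0 + h (mod 10) : h ∈ H}
0+0=0, 0+2=2, 0+4=4, 0+6=6, 0+8=8

0 + H = {0, 2, 4, 6, 8}


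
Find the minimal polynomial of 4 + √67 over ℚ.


Let α = 4 + √67. Then α - 4 = √67, so (α - 4)² = 67, giving α² - 8α - 51 = 0. Degree 2 and α ∉ ℚ, so this is the minimal polynomial.

Minimal polynomial: x² - 8x - 51


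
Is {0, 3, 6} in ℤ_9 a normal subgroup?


H = {0, 3, 6} in ℤ_9
ℤ_9 is abelian; every subgroup of an abelian group is normal

Yes, normal subgroup


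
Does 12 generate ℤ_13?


g generates ℤ_n iff gcd(g, n) = 1
gcd(12, 13) = 1
Since gcd = 1, 12 is a generator.

Yes, 12 generates ℤ_13


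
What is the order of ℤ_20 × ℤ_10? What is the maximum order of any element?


|ℤ_20 × ℤ_10| = 20 × 10 = 200
Max element order = lcm(20,10) = 20
Cyclic? No (gcd=10)

|ℤ_20×ℤ_10| = 200, max element order = 20


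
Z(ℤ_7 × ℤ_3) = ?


Z(G) = {g ∈ G | gx = xg for all x ∈ G}
Direct product of abelian groups is abelian, so Z(G) = G

Z(ℤ_7 × ℤ_3) = ℤ_7 × ℤ_3


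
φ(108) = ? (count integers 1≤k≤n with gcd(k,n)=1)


Factor n: 108 = 2^2 × 3^3
φ(n) = n · ∏(1 - 1/p) over distinct primes p | n
φ(108) = 108 · (1 - 1/2) · (1 - 1/3) = 36

φ(108) = 36


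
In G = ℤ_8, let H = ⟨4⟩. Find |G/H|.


|⟨4⟩| = n / gcd(4, 8) = 8 / 4 = 2
H is normal (ℤ_8 is abelian).
|G/H| = |G| / |H| = 8 / 2 = 4

|G/H| = 4


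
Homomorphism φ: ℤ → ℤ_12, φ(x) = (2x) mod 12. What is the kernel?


Kernel = preimage of identity
ker(φ) = {x ∈ ℤ : 2x ≡ 0 (mod 12)}. gcd(2,12) = 2, so 2x ≡ 0 (mod 12) ⟺ x ≡ 0 (mod 12/2 = 6). Hence ker(φ) = 6ℤ

ker(φ) = 6ℤ


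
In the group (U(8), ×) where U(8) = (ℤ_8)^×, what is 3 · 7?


Operation: multiplication mod 8
3 · 7 = (a × b) mod 8 with a = 3, b = 7

3 · 7 = 5


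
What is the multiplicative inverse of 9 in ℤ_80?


Use the extended Euclidean algorithm to write 1 = 9·s + 80·t; then s mod 80 is the inverse.
Euclidean algorithm:
  9 = 0·80 + 9
  80 = 8·9 + 8
  9 = 1·8 + 1
  8 = 8·1 + 0
gcd(9,80) = 1
Back-substitution gives: 9·(9) + 80·(-1) = 1
So 9⁻¹ ≡ 9 ≡ 9 (mod 80)
Check: 9 × 9 = 81 ≡ 1 (mod 80) ✓

9⁻¹ ≡ 9 (mod 80)


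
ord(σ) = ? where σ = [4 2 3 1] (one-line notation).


Cycle decomposition: (1 4)
Cycle lengths: 2
Order = lcm(2) = 2

ord(σ) = 2


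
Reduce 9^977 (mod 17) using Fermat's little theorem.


Fermat's little theorem: if p is prime and gcd(a,p)=1, then a^(p-1) ≡ 1 (mod p)
p = 17 is prime, gcd(9,17) = 1
Reduce exponent: 977 mod 16 = 1
So 9^977 ≡ 9^1 (mod 17)
9^1 mod 17 = 9

9^977 ≡ 9 (mod 17)


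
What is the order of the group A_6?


|A_n| = n!/2 (even permutations)
|A_6| = 6!/2 = 720/2 = 360

|A_6| = 360


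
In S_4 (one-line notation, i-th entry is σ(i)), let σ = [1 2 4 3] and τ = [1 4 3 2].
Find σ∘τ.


σ∘τ: apply τ first, then σ
1 →τ 1 →σ 1
2 →τ 4 →σ 3
3 →τ 3 →σ 4
4 →τ 2 →σ 2

σ∘τ = [1 3 4 2]


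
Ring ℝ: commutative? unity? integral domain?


ℝ is a field: commutative, has unity, every nonzero element is a unit (hence an integral domain)
Commutative: Yes
Integral domain: Yes
Has unity: Yes

ℝ: Commutative=Yes, Unity=Yes


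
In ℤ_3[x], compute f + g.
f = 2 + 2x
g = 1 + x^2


Add coefficients mod 3:
x^0: 2 + 1 = 0 (mod 3)
x^1: 2 + 0 = 2 (mod 3)
x^2: 0 + 1 = 1 (mod 3)
Result: 2x + x^2

f + g = 2x + x^2


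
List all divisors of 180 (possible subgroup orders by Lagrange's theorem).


Lagrange's theorem: |H| divides |G|
|G| = 180
Divisors of 180: 1, 2, 3, 4, 5, 6, 9, 10, 12, 15, 18, 20, 30, 36, 45, 60, 90, 180

Possible subgroup orders: {1, 2, 3, 4, 5, 6, 9, 10, 12, 15, 18, 20, 30, 36, 45, 60, 90, 180}


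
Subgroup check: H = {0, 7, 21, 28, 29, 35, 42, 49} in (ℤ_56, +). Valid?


Subgroup test for H = {0, 7, 21, 28, 29, 35, 42, 49} in (ℤ_56, +):
(1) 0 ∈ H? Yes
(2) Closure: for all a,b ∈ H, (a+b) mod 56 ∈ H? No  [counterexample: 7 + 7 = 14 ∉ H]
(3) Inverses: for all a ∈ H, -a mod 56 ∈ H? No

No, H is not a subgroup of ℤ_56


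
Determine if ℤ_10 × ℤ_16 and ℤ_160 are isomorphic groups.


Comparing ℤ_10 × ℤ_16 and ℤ_160:
gcd(10,16) = 2 ≠ 1. Max element order in ℤ_10×ℤ_16 is lcm(10,16) = 80 < 160, so it has no element of order 160

No, ℤ_10 × ℤ_16 ≇ ℤ_160


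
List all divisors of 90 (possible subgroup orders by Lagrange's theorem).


Lagrange's theorem: |H| divides |G|
|G| = 90
Divisors of 90: 1, 2, 3, 5, 6, 9, 10, 15, 18, 30, 45, 90

Possible subgroup orders: {1, 2, 3, 5, 6, 9, 10, 15, 18, 30, 45, 90}


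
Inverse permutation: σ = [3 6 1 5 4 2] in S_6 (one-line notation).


To find σ⁻¹, swap domain and range:
σ(1) = 3 → σ⁻¹(3) = 1
σ(2) = 6 → σ⁻¹(6) = 2
σ(3) = 1 → σ⁻¹(1) = 3
σ(4) = 5 → σ⁻¹(5) = 4
σ(5) = 4 → σ⁻¹(4) = 5
σ(6) = 2 → σ⁻¹(2) = 6

σ⁻¹ = [3 6 1 5 4 2]


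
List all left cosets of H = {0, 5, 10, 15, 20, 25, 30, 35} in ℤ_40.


H = {0, 5, 10, 15, 20, 25, 30, 35}, |H| = 8
Number of cosets = |G|/|H| = 40/8 = 5
0 + H = {0, 5, 10, 15, 20, 25, 30, 35}
1 + H = {1, 6, 11, 16, 21, 26, 31, 36}
2 + H = {2, 7, 12, 17, 22, 27, 32, 37}
3 + H = {3, 8, 13, 18, 23, 28, 33, 38}
4 + H = {4, 9, 14, 19, 24, 29, 34, 39}

Cosets: 0+H={0,5,10,15,20,25,30,35}; 1+H={1,6,11,16,21,26,31,36}; 2+H={2,7,12,17,22,27,32,37}; 3+H={3,8,13,18,23,28,33,38}; 4+H={4,9,14,19,24,29,34,39}


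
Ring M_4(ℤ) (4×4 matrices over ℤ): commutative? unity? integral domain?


Matrix multiplication is non-commutative for n ≥ 2; the identity matrix I is the unity; singular matrices give zero divisors, so not an integral domain
Commutative: No
Integral domain: No
Has unity: Yes

M_4(ℤ) (4×4 matrices over ℤ): Commutative=No, Unity=Yes


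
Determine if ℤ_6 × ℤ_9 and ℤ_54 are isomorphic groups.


Comparing ℤ_6 × ℤ_9 and ℤ_54:
gcd(6,9) = 3 ≠ 1. Max element order in ℤ_6×ℤ_9 is lcm(6,9) = 18 < 54, so it has no element of order 54

No, ℤ_6 × ℤ_9 ≇ ℤ_54


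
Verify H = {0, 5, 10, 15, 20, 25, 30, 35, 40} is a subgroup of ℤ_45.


Subgroup test for H = {0, 5, 10, 15, 20, 25, 30, 35, 40} in (ℤ_45, +):
(1) 0 ∈ H? Yes
(2) Closure: for all a,b ∈ H, (a+b) mod 45 ∈ H? Yes
(3) Inverses: for all a ∈ H, -a mod 45 ∈ H? Yes

Yes, H is a subgroup of ℤ_45


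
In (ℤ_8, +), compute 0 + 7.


Operation: addition mod 8
0 + 7 = (a + b) mod 8 with a = 0, b = 7

0 + 7 = 7


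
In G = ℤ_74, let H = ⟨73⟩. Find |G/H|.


|⟨73⟩| = n / gcd(73, 74) = 74 / 1 = 74
H is normal (ℤ_74 is abelian).
|G/H| = |G| / |H| = 74 / 74 = 1

|G/H| = 1


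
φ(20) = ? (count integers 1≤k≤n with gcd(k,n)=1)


φ(n) = count of k ∈ {1,...,n} with gcd(k,n)=1
Coprimes to 20: {1, 3, 7, 9, 11, 13, 17, 19}
Count: 8

φ(20) = 8


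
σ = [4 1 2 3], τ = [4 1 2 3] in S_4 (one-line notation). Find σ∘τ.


σ∘τ: apply τ first, then σ
1 →τ 4 →σ 3
2 →τ 1 →σ 4
3 →τ 2 →σ 1
4 →τ 3 →σ 2

σ∘τ = [3 4 1 2]


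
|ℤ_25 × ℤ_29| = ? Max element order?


|ℤ_25 × ℤ_29| = 25 × 29 = 725
Max element order = lcm(25,29) = 725
Cyclic? Yes (gcd=1)

|ℤ_25×ℤ_29| = 725, max element order = 725


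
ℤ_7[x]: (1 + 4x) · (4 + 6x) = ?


Expand and collect like terms; reduce coefficients mod 7:
x^0: 1·4 = 4 ≡ 4 (mod 7)
x^1: 1·6 + 4·4 = 22 ≡ 1 (mod 7)
x^2: 4·6 = 24 ≡ 3 (mod 7)
Result: 4 + x + 3x^2

f · g = 4 + x + 3x^2


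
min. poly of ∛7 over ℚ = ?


∛7 satisfies x³ - 7 = 0, irreducible over ℚ (no rational root; 7 is not a perfect cube)

Minimal polynomial: x³ - 7


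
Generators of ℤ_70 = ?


g generates ℤ_n iff gcd(g,n) = 1
Prime factors of 70: 2, 5, 7
Generators are g ∈ {1,...,69} not divisible by any of these primes.
Generators: {1, 3, 9, 11, 13, 17, 19, 23, 27, 29, 31, 33, 37, 39, 41, 43, 47, 51, 53, 57, 59, 61, 67, 69}
Number of generators = φ(70) = 24

Generators of ℤ_70 = {1, 3, 9, 11, 13, 17, 19, 23, 27, 29, 31, 33, 37, 39, 41, 43, 47, 51, 53, 57, 59, 61, 67, 69}


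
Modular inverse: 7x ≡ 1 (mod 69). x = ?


Use the extended Euclidean algorithm to write 1 = 7·s + 69·t; then s mod 69 is the inverse.
Euclidean algorithm:
  7 = 0·69 + 7
  69 = 9·7 + 6
  7 = 1·6 + 1
  6 = 6·1 + 0
gcd(7,69) = 1
Back-substitution gives: 7·(10) + 69·(-1) = 1
So 7⁻¹ ≡ 10 ≡ 10 (mod 69)
Check: 7 × 10 = 70 ≡ 1 (mod 69) ✓

7⁻¹ ≡ 10 (mod 69)


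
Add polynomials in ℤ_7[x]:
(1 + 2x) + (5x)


Add coefficients mod 7:
x^0: 1 + 0 = 1 (mod 7)
x^1: 2 + 5 = 0 (mod 7)
Result: 1

f + g = 1


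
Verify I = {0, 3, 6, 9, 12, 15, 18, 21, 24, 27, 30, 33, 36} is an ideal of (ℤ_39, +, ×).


Check ideal conditions for I = {0, 3, 6, 9, 12, 15, 18, 21, 24, 27, 30, 33, 36} in ℤ_39:
(1) I is an additive subgroup? Yes
(2) For r ∈ ℤ_39 and a ∈ I: r·a ∈ I? Yes

Yes, I is an ideal of ℤ_39


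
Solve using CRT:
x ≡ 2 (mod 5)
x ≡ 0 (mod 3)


m₁ = 5, m₂ = 3, gcd = 1, so CRT applies. M = m₁·m₂ = 15
Let M₁ = M/m₁ = 3, M₂ = M/m₂ = 5
Find y₁ ≡ M₁⁻¹ (mod m₁): 3⁻¹ ≡ 2 (mod 5)
Find y₂ ≡ M₂⁻¹ (mod m₂): 5⁻¹ ≡ 2 (mod 3)
x = a₁·M₁·y₁ + a₂·M₂·y₂ = 2·3·2 + 0·5·2 = 12
Reduce mod 15: x ≡ 12
Check: 12 mod 5 = 2 ✓, 12 mod 3 = 0 ✓

x ≡ 12 (mod 15)


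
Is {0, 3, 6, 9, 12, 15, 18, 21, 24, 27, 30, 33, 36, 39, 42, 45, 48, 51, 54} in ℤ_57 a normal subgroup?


H = {0, 3, 6, 9, 12, 15, 18, 21, 24, 27, 30, 33, 36, 39, 42, 45, 48, 51, 54} in ℤ_57
ℤ_57 is abelian; every subgroup of an abelian group is normal

Yes, normal subgroup


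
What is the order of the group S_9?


|S_n| = n! (number of permutations of n symbols)
|S_9| = 9! = 362880

|S_9| = 362880


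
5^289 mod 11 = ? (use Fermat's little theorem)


Fermat's little theorem: if p is prime and gcd(a,p)=1, then a^(p-1) ≡ 1 (mod p)
p = 11 is prime, gcd(5,11) = 1
Reduce exponent: 289 mod 10 = 9
So 5^289 ≡ 5^9 (mod 11)
5^9 mod 11 = 9

5^289 ≡ 9 (mod 11)


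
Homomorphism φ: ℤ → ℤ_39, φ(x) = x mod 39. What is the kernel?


Kernel = preimage of identity
ker(φ) = {x ∈ ℤ : x ≡ 0 (mod 39)} = 39ℤ = {0, ±39, ±78, ...}

ker(φ) = 39ℤ


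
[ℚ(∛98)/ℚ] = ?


∛98 has minimal polynomial x³ - 98 (irreducible over ℚ since 98 is not a perfect cube)

[ℚ(∛98)/ℚ] = 3


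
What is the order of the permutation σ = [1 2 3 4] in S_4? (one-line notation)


Cycle decomposition: identity (all elements fixed)
Order = 1 (identity has order 1)

ord(σ) = 1


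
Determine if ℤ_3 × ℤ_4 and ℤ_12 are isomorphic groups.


Comparing ℤ_3 × ℤ_4 and ℤ_12:
gcd(3,4) = 1, so ℤ_3 × ℤ_4 ≅ ℤ_12 (CRT)

Yes, ℤ_3 × ℤ_4 ≅ ℤ_12


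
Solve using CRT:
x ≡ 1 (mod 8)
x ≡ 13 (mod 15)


m₁ = 8, m₂ = 15, gcd = 1, so CRT applies. M = m₁·m₂ = 120
Let M₁ = M/m₁ = 15, M₂ = M/m₂ = 8
Find y₁ ≡ M₁⁻¹ (mod m₁): 15⁻¹ ≡ 7 (mod 8)
Find y₂ ≡ M₂⁻¹ (mod m₂): 8⁻¹ ≡ 2 (mod 15)
x = a₁·M₁·y₁ + a₂·M₂·y₂ = 1·15·7 + 13·8·2 = 313
Reduce mod 120: x ≡ 73
Check: 73 mod 8 = 1 ✓, 73 mod 15 = 13 ✓

x ≡ 73 (mod 120)


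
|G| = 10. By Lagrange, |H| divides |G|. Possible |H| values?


Lagrange's theorem: |H| divides |G|
|G| = 10
Divisors of 10: 1, 2, 5, 10

Possible subgroup orders: {1, 2, 5, 10}


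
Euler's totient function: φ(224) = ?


Factor n: 224 = 2^5 × 7
φ(n) = n · ∏(1 - 1/p) over distinct primes p | n
φ(224) = 224 · (1 - 1/2) · (1 - 1/7) = 96

φ(224) = 96


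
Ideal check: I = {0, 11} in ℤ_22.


Check ideal conditions for I = {0, 11} in ℤ_22:
(1) I is an additive subgroup? Yes
(2) For r ∈ ℤ_22 and a ∈ I: r·a ∈ I? Yes

Yes, I is an ideal of ℤ_22


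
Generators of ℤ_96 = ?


g generates ℤ_n iff gcd(g,n) = 1
Prime factors of 96: 2, 3
Generators are g ∈ {1,...,95} not divisible by any of these primes.
Generators: {1, 5, 7, 11, 13, 17, 19, 23, 25, 29, 31, 35, 37, 41, 43, 47, 49, 53, 55, 59, 61, 65, 67, 71, 73, 77, 79, 83, 85, 89, 91, 95}
Number of generators = φ(96) = 32

Generators of ℤ_96 = {1, 5, 7, 11, 13, 17, 19, 23, 25, 29, 31, 35, 37, 41, 43, 47, 49, 53, 55, 59, 61, 65, 67, 71, 73, 77, 79, 83, 85, 89, 91, 95}


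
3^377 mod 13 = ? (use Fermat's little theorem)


Fermat's little theorem: if p is prime and gcd(a,p)=1, then a^(p-1) ≡ 1 (mod p)
p = 13 is prime, gcd(3,13) = 1
Reduce exponent: 377 mod 12 = 5
So 3^377 ≡ 3^5 (mod 13)
3^5 mod 13 = 9

3^377 ≡ 9 (mod 13)


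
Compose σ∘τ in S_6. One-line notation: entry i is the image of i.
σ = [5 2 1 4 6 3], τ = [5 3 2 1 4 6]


σ∘τ: apply τ first, then σ
1 →τ 5 →σ 6
2 →τ 3 →σ 1
3 →τ 2 →σ 2
4 →τ 1 →σ 5
5 →τ 4 →σ 4
6 →τ 6 →σ 3

σ∘τ = [6 1 2 5 4 3]


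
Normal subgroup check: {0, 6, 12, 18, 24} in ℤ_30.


H = {0, 6, 12, 18, 24} in ℤ_30
ℤ_30 is abelian; every subgroup of an abelian group is normal

Yes, normal subgroup
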